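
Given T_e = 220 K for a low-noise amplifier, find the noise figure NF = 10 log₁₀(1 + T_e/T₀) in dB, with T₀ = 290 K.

F = 1 + T_e/T₀ = 1 + 220/290 = 1.75862
NF = 10 log₁₀(1.75862) = 2.45 dB

2.45 dB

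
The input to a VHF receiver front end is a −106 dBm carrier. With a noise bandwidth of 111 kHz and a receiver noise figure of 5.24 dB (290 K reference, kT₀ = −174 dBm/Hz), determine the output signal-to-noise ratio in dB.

Noise floor: N = −174 + 10 log₁₀(B) + NF
10 log₁₀(1.11×10⁵) = 50.45 dB
N = −174 + 50.45 + 5.24 = −118.31 dBm
SNR = P_sig − N = −106 − (−118.31) = 12.31 dB → 12.3 dB

12.3 dB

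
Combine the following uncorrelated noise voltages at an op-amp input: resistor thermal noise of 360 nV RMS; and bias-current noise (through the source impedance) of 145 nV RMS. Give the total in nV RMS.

388 nV

Uncorrelated sources add in power (mean-square): V_tot = √(ΣV_i²)
V_tot = √[(3.60×10⁻⁷)² + (1.45×10⁻⁷)²] = 3.88×10⁻⁷ V = 388 nV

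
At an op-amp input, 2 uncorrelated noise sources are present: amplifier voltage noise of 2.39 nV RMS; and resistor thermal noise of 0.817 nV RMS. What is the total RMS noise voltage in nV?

Uncorrelated sources add in power (mean-square): V_tot = √(ΣV_i²)
V_tot = √[(2.39×10⁻⁹)² + (8.17×10⁻¹⁰)²] = 2.53×10⁻⁹ V = 2.53 nV

2.53 nV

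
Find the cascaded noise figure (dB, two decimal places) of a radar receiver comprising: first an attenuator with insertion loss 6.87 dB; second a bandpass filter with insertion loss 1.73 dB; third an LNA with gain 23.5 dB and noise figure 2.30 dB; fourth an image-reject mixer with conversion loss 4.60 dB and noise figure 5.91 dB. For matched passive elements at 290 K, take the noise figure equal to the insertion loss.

10.93 dB

Convert to linear (a loss of L dB is a gain of −L dB): F_i = 10^(NF_i/10), G_i = 10^(G_i,dB/10)
  Stage 1: F_1 = 10^(6.87/10) = 4.864, G_1 = 10^(−6.87/10) = 0.2056
  Stage 2: F_2 = 10^(1.73/10) = 1.489, G_2 = 10^(−1.73/10) = 0.6714
  Stage 3: F_3 = 10^(2.30/10) = 1.698, G_3 = 10^(23.5/10) = 223.9
  Stage 4: F_4 = 10^(5.91/10) = 3.899, G_4 = 10^(−4.60/10) = 0.3467
Friis cascade:
  F = 4.864 + (1.489 − 1)/0.2056 + (1.698 − 1)/0.1380 + (3.899 − 1)/30.90 = 12.40
NF = 10 log₁₀(12.40) = 10.93 dB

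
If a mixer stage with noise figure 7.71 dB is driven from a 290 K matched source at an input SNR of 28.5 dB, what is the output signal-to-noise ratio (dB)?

20.79 dB

By definition F = SNR_in/SNR_out, so in dB: SNR_out = SNR_in − NF
SNR_out = 28.5 − 7.71 = 20.79 dB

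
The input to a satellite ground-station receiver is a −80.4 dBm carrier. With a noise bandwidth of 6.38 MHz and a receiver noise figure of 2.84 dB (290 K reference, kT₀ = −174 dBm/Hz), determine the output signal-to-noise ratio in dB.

22.7 dB

Noise floor: N = −174 + 10 log₁₀(B) + NF
10 log₁₀(6.38×10⁶) = 68.05 dB
N = −174 + 68.05 + 2.84 = −103.11 dBm
SNR = P_sig − N = −80.4 − (−103.11) = 22.71 dB → 22.7 dB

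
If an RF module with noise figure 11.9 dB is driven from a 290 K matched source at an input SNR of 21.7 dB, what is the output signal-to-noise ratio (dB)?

By definition F = SNR_in/SNR_out, so in dB: SNR_out = SNR_in − NF
SNR_out = 21.7 − 11.9 = 9.8 dB

9.8 dB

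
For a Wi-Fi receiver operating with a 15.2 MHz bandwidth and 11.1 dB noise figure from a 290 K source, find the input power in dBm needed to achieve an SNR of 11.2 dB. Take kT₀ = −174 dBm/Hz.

Sensitivity = −174 + 10 log₁₀(B) + NF + SNR_min
= −174 + 71.82 + 11.1 + 11.2
= −79.88 dBm → −79.9 dBm

−79.9 dBm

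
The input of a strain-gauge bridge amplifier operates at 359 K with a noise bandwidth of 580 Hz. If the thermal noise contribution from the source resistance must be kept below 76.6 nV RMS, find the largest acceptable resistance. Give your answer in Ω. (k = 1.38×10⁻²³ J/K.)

511 Ω

Johnson–Nyquist: V_n = √(4kTRB) ⇒ R = V_n² / (4kTB)
4kTB = 4 × 1.38×10⁻²³ × 359 × 5.80×10² = 1.15×10⁻¹⁷
R = (7.66×10⁻⁸)² / 1.15×10⁻¹⁷ = 5.11×10² Ω = 511 Ω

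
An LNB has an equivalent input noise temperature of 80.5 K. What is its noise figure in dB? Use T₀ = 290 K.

F = 1 + T_e/T₀ = 1 + 80.5/290 = 1.27759
NF = 10 log₁₀(1.27759) = 1.06 dB

1.06 dB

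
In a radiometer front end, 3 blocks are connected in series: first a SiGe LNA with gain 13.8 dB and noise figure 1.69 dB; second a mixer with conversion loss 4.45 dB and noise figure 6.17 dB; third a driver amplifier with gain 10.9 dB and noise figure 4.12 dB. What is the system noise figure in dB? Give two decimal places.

Convert to linear (a loss of L dB is a gain of −L dB): F_i = 10^(NF_i/10), G_i = 10^(G_i,dB/10)
  Stage 1: F_1 = 10^(1.69/10) = 1.476, G_1 = 10^(13.8/10) = 23.99
  Stage 2: F_2 = 10^(6.17/10) = 4.140, G_2 = 10^(−4.45/10) = 0.3589
  Stage 3: F_3 = 10^(4.12/10) = 2.582, G_3 = 10^(10.9/10) = 12.30
Friis cascade:
  F = 1.476 + (4.140 − 1)/23.99 + (2.582 − 1)/8.610 = 1.790
NF = 10 log₁₀(1.790) = 2.53 dB

2.53 dB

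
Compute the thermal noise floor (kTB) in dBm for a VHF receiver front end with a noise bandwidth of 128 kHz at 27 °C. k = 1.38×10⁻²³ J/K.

−122.8 dBm

T = 27 °C + 273.15 = 300.15 K
P_n = kTB = 1.38×10⁻²³ × 300.15 × 1.28×10⁵ = 5.30×10⁻¹⁶ W
In dBm: 10 log₁₀(5.30×10⁻¹⁶ / 10⁻³) = −122.8 dBm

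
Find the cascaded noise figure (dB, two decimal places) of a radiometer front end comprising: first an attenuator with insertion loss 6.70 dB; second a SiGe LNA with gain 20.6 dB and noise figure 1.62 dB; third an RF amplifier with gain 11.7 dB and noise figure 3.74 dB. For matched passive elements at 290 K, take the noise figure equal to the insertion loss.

8.36 dB

Convert to linear (a loss of L dB is a gain of −L dB): F_i = 10^(NF_i/10), G_i = 10^(G_i,dB/10)
  Stage 1: F_1 = 10^(6.70/10) = 4.677, G_1 = 10^(−6.70/10) = 0.2138
  Stage 2: F_2 = 10^(1.62/10) = 1.452, G_2 = 10^(20.6/10) = 114.8
  Stage 3: F_3 = 10^(3.74/10) = 2.366, G_3 = 10^(11.7/10) = 14.79
Friis cascade:
  F = 4.677 + (1.452 − 1)/0.2138 + (2.366 − 1)/24.55 = 6.848
NF = 10 log₁₀(6.848) = 8.36 dB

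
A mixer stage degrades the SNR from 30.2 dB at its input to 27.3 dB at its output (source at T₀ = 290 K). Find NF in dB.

NF (dB) = SNR_in(dB) − SNR_out(dB) when the source is at T₀
NF = 30.2 − 27.3 = 2.9 dB

2.9 dB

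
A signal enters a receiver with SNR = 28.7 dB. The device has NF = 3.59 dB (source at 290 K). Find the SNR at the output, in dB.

25.11 dB

By definition F = SNR_in/SNR_out, so in dB: SNR_out = SNR_in − NF
SNR_out = 28.7 − 3.59 = 25.11 dB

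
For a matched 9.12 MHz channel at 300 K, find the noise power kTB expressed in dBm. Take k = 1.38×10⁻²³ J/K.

P_n = kTB = 1.38×10⁻²³ × 300 × 9.12×10⁶ = 3.78×10⁻¹⁴ W
In dBm: 10 log₁₀(3.78×10⁻¹⁴ / 10⁻³) = −104.2 dBm

−104.2 dBm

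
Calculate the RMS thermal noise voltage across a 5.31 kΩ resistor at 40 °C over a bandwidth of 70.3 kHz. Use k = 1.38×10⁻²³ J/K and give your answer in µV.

T = 40 °C + 273.15 = 313.15 K
V_n = √(4kTRB)
4kTRB = 4 × 1.38×10⁻²³ × 313.15 × 5.31×10³ × 7.03×10⁴ = 6.45×10⁻¹² V²
V_n = √(6.45×10⁻¹²) = 2.54×10⁻⁶ V = 2.54 µV

2.54 µV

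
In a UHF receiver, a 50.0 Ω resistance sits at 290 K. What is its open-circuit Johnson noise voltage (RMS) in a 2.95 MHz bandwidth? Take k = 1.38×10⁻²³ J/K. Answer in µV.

1.54 µV

V_n = √(4kTRB)
4kTRB = 4 × 1.38×10⁻²³ × 290 × 5.00×10¹ × 2.95×10⁶ = 2.36×10⁻¹² V²
V_n = √(2.36×10⁻¹²) = 1.54×10⁻⁶ V = 1.54 µV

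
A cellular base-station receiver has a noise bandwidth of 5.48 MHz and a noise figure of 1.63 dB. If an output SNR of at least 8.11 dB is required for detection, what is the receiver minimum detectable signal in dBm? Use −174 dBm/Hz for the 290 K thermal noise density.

−96.9 dBm

Sensitivity = −174 + 10 log₁₀(B) + NF + SNR_min
= −174 + 67.39 + 1.63 + 8.11
= −96.87 dBm → −96.9 dBm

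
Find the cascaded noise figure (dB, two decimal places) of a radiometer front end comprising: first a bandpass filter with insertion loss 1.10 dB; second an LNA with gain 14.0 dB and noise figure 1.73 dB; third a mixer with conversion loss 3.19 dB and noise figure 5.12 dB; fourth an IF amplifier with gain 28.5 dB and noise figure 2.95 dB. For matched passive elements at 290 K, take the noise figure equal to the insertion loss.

3.30 dB

Convert to linear (a loss of L dB is a gain of −L dB): F_i = 10^(NF_i/10), G_i = 10^(G_i,dB/10)
  Stage 1: F_1 = 10^(1.10/10) = 1.288, G_1 = 10^(−1.10/10) = 0.7762
  Stage 2: F_2 = 10^(1.73/10) = 1.489, G_2 = 10^(14.0/10) = 25.12
  Stage 3: F_3 = 10^(5.12/10) = 3.251, G_3 = 10^(−3.19/10) = 0.4797
  Stage 4: F_4 = 10^(2.95/10) = 1.972, G_4 = 10^(28.5/10) = 707.9
Friis cascade:
  F = 1.288 + (1.489 − 1)/0.7762 + (3.251 − 1)/19.50 + (1.972 − 1)/9.354 = 2.138
NF = 10 log₁₀(2.138) = 3.30 dB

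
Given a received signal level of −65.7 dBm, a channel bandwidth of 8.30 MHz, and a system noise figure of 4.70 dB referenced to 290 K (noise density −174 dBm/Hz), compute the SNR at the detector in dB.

Noise floor: N = −174 + 10 log₁₀(B) + NF
10 log₁₀(8.30×10⁶) = 69.19 dB
N = −174 + 69.19 + 4.70 = −100.11 dBm
SNR = P_sig − N = −65.7 − (−100.11) = 34.41 dB → 34.4 dB

34.4 dB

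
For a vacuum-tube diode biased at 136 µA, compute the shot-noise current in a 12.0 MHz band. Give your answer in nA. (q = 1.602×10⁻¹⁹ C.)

22.9 nA

I_n = √(2qI·B)
2qI·B = 2 × 1.602×10⁻¹⁹ × 1.36×10⁻⁴ × 1.20×10⁷ = 5.23×10⁻¹⁶ A²
I_n = √(5.23×10⁻¹⁶) = 2.29×10⁻⁸ A = 22.9 nA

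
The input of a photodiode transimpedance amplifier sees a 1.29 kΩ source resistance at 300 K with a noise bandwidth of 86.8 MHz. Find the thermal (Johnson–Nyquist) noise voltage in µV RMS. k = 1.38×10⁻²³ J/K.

V_n = √(4kTRB)
4kTRB = 4 × 1.38×10⁻²³ × 300 × 1.29×10³ × 8.68×10⁷ = 1.85×10⁻⁹ V²
V_n = √(1.85×10⁻⁹) = 4.31×10⁻⁵ V = 43.1 µV

43.1 µV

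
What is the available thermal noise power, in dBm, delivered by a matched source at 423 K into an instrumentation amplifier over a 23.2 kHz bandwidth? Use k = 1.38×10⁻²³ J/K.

P_n = kTB = 1.38×10⁻²³ × 423 × 2.32×10⁴ = 1.35×10⁻¹⁶ W
In dBm: 10 log₁₀(1.35×10⁻¹⁶ / 10⁻³) = −128.7 dBm

−128.7 dBm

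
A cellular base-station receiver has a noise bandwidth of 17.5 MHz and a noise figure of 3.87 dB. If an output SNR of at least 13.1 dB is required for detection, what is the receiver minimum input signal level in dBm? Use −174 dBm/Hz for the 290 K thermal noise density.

−84.6 dBm

Sensitivity = −174 + 10 log₁₀(B) + NF + SNR_min
= −174 + 72.43 + 3.87 + 13.1
= −84.60 dBm → −84.6 dBm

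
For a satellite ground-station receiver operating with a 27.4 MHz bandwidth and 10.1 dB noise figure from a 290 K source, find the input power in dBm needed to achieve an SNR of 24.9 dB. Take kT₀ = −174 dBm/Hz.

−64.6 dBm

Sensitivity = −174 + 10 log₁₀(B) + NF + SNR_min
= −174 + 74.38 + 10.1 + 24.9
= −64.62 dBm → −64.6 dBm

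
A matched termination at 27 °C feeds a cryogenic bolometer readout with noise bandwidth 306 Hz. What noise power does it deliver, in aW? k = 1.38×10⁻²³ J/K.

T = 27 °C + 273.15 = 300.15 K
P_n = kTB = 1.38×10⁻²³ × 300.15 × 3.06×10² = 1.27×10⁻¹⁸ W = 1.27 aW

1.27 aW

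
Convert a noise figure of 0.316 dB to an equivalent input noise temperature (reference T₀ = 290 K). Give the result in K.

21.9 K

F = 10^(0.316/10) = 1.07547
T_e = (F − 1)·T₀ = (1.07547 − 1) × 290 = 21.9 K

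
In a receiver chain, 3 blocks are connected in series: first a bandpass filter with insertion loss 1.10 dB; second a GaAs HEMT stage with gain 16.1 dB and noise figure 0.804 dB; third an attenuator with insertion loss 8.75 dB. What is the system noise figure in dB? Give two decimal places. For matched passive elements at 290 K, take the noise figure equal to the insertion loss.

2.44 dB

Convert to linear (a loss of L dB is a gain of −L dB): F_i = 10^(NF_i/10), G_i = 10^(G_i,dB/10)
  Stage 1: F_1 = 10^(1.10/10) = 1.288, G_1 = 10^(−1.10/10) = 0.7762
  Stage 2: F_2 = 10^(0.804/10) = 1.203, G_2 = 10^(16.1/10) = 40.74
  Stage 3: F_3 = 10^(8.75/10) = 7.499, G_3 = 10^(−8.75/10) = 0.1334
Friis cascade:
  F = 1.288 + (1.203 − 1)/0.7762 + (7.499 − 1)/31.62 = 1.756
NF = 10 log₁₀(1.756) = 2.44 dB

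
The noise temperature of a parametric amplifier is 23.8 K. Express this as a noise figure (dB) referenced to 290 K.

0.343 dB

F = 1 + T_e/T₀ = 1 + 23.8/290 = 1.08207
NF = 10 log₁₀(1.08207) = 0.343 dB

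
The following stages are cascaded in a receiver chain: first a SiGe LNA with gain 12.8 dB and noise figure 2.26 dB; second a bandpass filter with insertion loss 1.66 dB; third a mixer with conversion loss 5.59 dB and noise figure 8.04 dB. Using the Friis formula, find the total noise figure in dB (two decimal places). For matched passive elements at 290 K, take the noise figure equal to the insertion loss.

Convert to linear (a loss of L dB is a gain of −L dB): F_i = 10^(NF_i/10), G_i = 10^(G_i,dB/10)
  Stage 1: F_1 = 10^(2.26/10) = 1.683, G_1 = 10^(12.8/10) = 19.05
  Stage 2: F_2 = 10^(1.66/10) = 1.466, G_2 = 10^(−1.66/10) = 0.6823
  Stage 3: F_3 = 10^(8.04/10) = 6.368, G_3 = 10^(−5.59/10) = 0.2761
Friis cascade:
  F = 1.683 + (1.466 − 1)/19.05 + (6.368 − 1)/13.00 = 2.120
NF = 10 log₁₀(2.120) = 3.26 dB

3.26 dB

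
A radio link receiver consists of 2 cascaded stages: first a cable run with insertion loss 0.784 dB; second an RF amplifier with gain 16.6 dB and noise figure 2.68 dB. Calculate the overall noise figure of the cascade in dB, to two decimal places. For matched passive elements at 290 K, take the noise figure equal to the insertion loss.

Convert to linear (a loss of L dB is a gain of −L dB): F_i = 10^(NF_i/10), G_i = 10^(G_i,dB/10)
  Stage 1: F_1 = 10^(0.784/10) = 1.198, G_1 = 10^(−0.784/10) = 0.8348
  Stage 2: F_2 = 10^(2.68/10) = 1.854, G_2 = 10^(16.6/10) = 45.71
Friis cascade:
  F = 1.198 + (1.854 − 1)/0.8348 = 2.220
NF = 10 log₁₀(2.220) = 3.46 dB

3.46 dB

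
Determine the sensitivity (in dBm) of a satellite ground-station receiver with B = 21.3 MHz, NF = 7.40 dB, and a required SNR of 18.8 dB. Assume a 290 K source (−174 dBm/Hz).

−74.5 dBm

Sensitivity = −174 + 10 log₁₀(B) + NF + SNR_min
= −174 + 73.28 + 7.40 + 18.8
= −74.52 dBm → −74.5 dBm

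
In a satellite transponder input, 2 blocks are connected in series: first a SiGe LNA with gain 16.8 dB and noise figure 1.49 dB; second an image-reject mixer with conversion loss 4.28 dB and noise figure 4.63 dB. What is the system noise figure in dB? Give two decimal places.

Convert to linear (a loss of L dB is a gain of −L dB): F_i = 10^(NF_i/10), G_i = 10^(G_i,dB/10)
  Stage 1: F_1 = 10^(1.49/10) = 1.409, G_1 = 10^(16.8/10) = 47.86
  Stage 2: F_2 = 10^(4.63/10) = 2.904, G_2 = 10^(−4.28/10) = 0.3733
Friis cascade:
  F = 1.409 + (2.904 − 1)/47.86 = 1.449
NF = 10 log₁₀(1.449) = 1.61 dB

1.61 dB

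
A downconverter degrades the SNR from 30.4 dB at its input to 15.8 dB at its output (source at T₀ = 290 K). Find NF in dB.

NF (dB) = SNR_in(dB) − SNR_out(dB) when the source is at T₀
NF = 30.4 − 15.8 = 14.6 dB

14.6 dB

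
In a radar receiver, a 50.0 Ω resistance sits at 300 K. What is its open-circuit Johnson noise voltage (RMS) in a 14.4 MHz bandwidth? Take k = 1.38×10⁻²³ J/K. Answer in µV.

3.45 µV

V_n = √(4kTRB)
4kTRB = 4 × 1.38×10⁻²³ × 300 × 5.00×10¹ × 1.44×10⁷ = 1.19×10⁻¹¹ V²
V_n = √(1.19×10⁻¹¹) = 3.45×10⁻⁶ V = 3.45 µV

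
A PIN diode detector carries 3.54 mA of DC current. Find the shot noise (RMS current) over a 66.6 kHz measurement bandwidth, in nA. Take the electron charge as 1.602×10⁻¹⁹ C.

I_n = √(2qI·B)
2qI·B = 2 × 1.602×10⁻¹⁹ × 3.54×10⁻³ × 6.66×10⁴ = 7.55×10⁻¹⁷ A²
I_n = √(7.55×10⁻¹⁷) = 8.69×10⁻⁹ A = 8.69 nA

8.69 nA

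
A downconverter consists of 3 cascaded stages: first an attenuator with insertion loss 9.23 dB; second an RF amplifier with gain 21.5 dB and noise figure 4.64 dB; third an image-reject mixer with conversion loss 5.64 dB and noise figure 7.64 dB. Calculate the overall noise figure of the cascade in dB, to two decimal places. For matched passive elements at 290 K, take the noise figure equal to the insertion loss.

Convert to linear (a loss of L dB is a gain of −L dB): F_i = 10^(NF_i/10), G_i = 10^(G_i,dB/10)
  Stage 1: F_1 = 10^(9.23/10) = 8.375, G_1 = 10^(−9.23/10) = 0.1194
  Stage 2: F_2 = 10^(4.64/10) = 2.911, G_2 = 10^(21.5/10) = 141.3
  Stage 3: F_3 = 10^(7.64/10) = 5.808, G_3 = 10^(−5.64/10) = 0.2729
Friis cascade:
  F = 8.375 + (2.911 − 1)/0.1194 + (5.808 − 1)/16.87 = 24.66
NF = 10 log₁₀(24.66) = 13.92 dB

13.92 dB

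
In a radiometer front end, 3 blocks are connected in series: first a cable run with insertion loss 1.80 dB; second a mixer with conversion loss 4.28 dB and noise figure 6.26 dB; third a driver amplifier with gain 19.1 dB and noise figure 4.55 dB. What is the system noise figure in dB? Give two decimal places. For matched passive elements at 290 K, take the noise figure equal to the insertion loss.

11.43 dB

Convert to linear (a loss of L dB is a gain of −L dB): F_i = 10^(NF_i/10), G_i = 10^(G_i,dB/10)
  Stage 1: F_1 = 10^(1.80/10) = 1.514, G_1 = 10^(−1.80/10) = 0.6607
  Stage 2: F_2 = 10^(6.26/10) = 4.227, G_2 = 10^(−4.28/10) = 0.3733
  Stage 3: F_3 = 10^(4.55/10) = 2.851, G_3 = 10^(19.1/10) = 81.28
Friis cascade:
  F = 1.514 + (4.227 − 1)/0.6607 + (2.851 − 1)/0.2466 = 13.90
NF = 10 log₁₀(13.90) = 11.43 dB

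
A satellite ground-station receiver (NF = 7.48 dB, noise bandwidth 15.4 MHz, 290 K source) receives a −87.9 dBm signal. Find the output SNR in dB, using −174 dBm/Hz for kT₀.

6.7 dB

Noise floor: N = −174 + 10 log₁₀(B) + NF
10 log₁₀(1.54×10⁷) = 71.88 dB
N = −174 + 71.88 + 7.48 = −94.64 dBm
SNR = P_sig − N = −87.9 − (−94.64) = 6.74 dB → 6.7 dB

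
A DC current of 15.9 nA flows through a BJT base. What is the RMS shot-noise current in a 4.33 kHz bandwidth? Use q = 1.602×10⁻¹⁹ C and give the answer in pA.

4.70 pA

I_n = √(2qI·B)
2qI·B = 2 × 1.602×10⁻¹⁹ × 1.59×10⁻⁸ × 4.33×10³ = 2.21×10⁻²³ A²
I_n = √(2.21×10⁻²³) = 4.70×10⁻¹² A = 4.70 pA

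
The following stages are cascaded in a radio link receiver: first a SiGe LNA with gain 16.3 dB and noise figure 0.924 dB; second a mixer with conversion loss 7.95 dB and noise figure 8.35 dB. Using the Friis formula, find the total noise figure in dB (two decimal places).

1.38 dB

Convert to linear (a loss of L dB is a gain of −L dB): F_i = 10^(NF_i/10), G_i = 10^(G_i,dB/10)
  Stage 1: F_1 = 10^(0.924/10) = 1.237, G_1 = 10^(16.3/10) = 42.66
  Stage 2: F_2 = 10^(8.35/10) = 6.839, G_2 = 10^(−7.95/10) = 0.1603
Friis cascade:
  F = 1.237 + (6.839 − 1)/42.66 = 1.374
NF = 10 log₁₀(1.374) = 1.38 dB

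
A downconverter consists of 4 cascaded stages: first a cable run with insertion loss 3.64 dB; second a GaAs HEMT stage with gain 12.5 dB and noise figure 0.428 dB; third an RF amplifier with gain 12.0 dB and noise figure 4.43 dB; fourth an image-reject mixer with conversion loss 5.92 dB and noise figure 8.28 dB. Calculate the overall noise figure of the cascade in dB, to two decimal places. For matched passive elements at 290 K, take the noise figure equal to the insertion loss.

4.52 dB

Convert to linear (a loss of L dB is a gain of −L dB): F_i = 10^(NF_i/10), G_i = 10^(G_i,dB/10)
  Stage 1: F_1 = 10^(3.64/10) = 2.312, G_1 = 10^(−3.64/10) = 0.4325
  Stage 2: F_2 = 10^(0.428/10) = 1.104, G_2 = 10^(12.5/10) = 17.78
  Stage 3: F_3 = 10^(4.43/10) = 2.773, G_3 = 10^(12.0/10) = 15.85
  Stage 4: F_4 = 10^(8.28/10) = 6.730, G_4 = 10^(−5.92/10) = 0.2559
Friis cascade:
  F = 2.312 + (1.104 − 1)/0.4325 + (2.773 − 1)/7.691 + (6.730 − 1)/121.9 = 2.829
NF = 10 log₁₀(2.829) = 4.52 dB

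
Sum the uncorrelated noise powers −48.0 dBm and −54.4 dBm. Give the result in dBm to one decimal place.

−47.1 dBm

Convert to linear, add, convert back:
P₁ = 1.58×10⁻⁸ W, P₂ = 3.63×10⁻⁹ W
P_tot = 1.95×10⁻⁸ W → 10 log₁₀(P_tot / 10⁻³) = −47.1 dBm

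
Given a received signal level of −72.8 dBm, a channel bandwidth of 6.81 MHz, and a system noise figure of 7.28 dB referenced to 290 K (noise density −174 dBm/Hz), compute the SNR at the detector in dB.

25.6 dB

Noise floor: N = −174 + 10 log₁₀(B) + NF
10 log₁₀(6.81×10⁶) = 68.33 dB
N = −174 + 68.33 + 7.28 = −98.39 dBm
SNR = P_sig − N = −72.8 − (−98.39) = 25.59 dB → 25.6 dB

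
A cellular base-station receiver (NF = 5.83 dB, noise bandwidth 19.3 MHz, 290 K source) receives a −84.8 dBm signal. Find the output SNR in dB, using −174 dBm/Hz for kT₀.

Noise floor: N = −174 + 10 log₁₀(B) + NF
10 log₁₀(1.93×10⁷) = 72.86 dB
N = −174 + 72.86 + 5.83 = −95.31 dBm
SNR = P_sig − N = −84.8 − (−95.31) = 10.51 dB → 10.5 dB

10.5 dB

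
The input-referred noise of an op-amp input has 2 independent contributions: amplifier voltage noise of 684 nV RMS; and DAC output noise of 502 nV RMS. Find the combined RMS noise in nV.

Uncorrelated sources add in power (mean-square): V_tot = √(ΣV_i²)
V_tot = √[(6.84×10⁻⁷)² + (5.02×10⁻⁷)²] = 8.48×10⁻⁷ V = 848 nV

848 nV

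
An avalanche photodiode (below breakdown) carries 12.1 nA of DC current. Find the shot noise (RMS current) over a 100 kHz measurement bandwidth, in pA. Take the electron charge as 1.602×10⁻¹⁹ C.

I_n = √(2qI·B)
2qI·B = 2 × 1.602×10⁻¹⁹ × 1.21×10⁻⁸ × 1.00×10⁵ = 3.88×10⁻²² A²
I_n = √(3.88×10⁻²²) = 1.97×10⁻¹¹ A = 19.7 pA

19.7 pA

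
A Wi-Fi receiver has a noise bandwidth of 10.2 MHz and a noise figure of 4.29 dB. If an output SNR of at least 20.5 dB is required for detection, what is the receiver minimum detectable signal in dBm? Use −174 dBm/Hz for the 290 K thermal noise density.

−79.1 dBm

Sensitivity = −174 + 10 log₁₀(B) + NF + SNR_min
= −174 + 70.09 + 4.29 + 20.5
= −79.12 dBm → −79.1 dBm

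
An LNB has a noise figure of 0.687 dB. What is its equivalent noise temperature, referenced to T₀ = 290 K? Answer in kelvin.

F = 10^(0.687/10) = 1.17139
T_e = (F − 1)·T₀ = (1.17139 − 1) × 290 = 49.7 K

49.7 K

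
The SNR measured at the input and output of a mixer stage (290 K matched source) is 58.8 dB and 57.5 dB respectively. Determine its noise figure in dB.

NF (dB) = SNR_in(dB) − SNR_out(dB) when the source is at T₀
NF = 58.8 − 57.5 = 1.3 dB

1.3 dB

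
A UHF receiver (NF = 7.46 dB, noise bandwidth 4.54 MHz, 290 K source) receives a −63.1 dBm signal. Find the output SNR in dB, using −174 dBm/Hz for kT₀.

36.9 dB

Noise floor: N = −174 + 10 log₁₀(B) + NF
10 log₁₀(4.54×10⁶) = 66.57 dB
N = −174 + 66.57 + 7.46 = −99.97 dBm
SNR = P_sig − N = −63.1 − (−99.97) = 36.87 dB → 36.9 dB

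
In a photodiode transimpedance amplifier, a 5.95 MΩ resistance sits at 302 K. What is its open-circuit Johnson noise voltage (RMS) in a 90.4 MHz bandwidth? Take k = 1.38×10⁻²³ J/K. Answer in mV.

V_n = √(4kTRB)
4kTRB = 4 × 1.38×10⁻²³ × 302 × 5.95×10⁶ × 9.04×10⁷ = 8.97×10⁻⁶ V²
V_n = √(8.97×10⁻⁶) = 2.99×10⁻³ V = 2.99 mV

2.99 mV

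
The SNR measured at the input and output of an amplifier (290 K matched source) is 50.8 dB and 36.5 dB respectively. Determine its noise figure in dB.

14.3 dB

NF (dB) = SNR_in(dB) − SNR_out(dB) when the source is at T₀
NF = 50.8 − 36.5 = 14.3 dB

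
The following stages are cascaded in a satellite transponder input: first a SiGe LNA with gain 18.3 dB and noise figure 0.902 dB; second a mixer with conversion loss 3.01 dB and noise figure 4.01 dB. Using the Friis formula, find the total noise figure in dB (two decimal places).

0.98 dB

Convert to linear (a loss of L dB is a gain of −L dB): F_i = 10^(NF_i/10), G_i = 10^(G_i,dB/10)
  Stage 1: F_1 = 10^(0.902/10) = 1.231, G_1 = 10^(18.3/10) = 67.61
  Stage 2: F_2 = 10^(4.01/10) = 2.518, G_2 = 10^(−3.01/10) = 0.5000
Friis cascade:
  F = 1.231 + (2.518 − 1)/67.61 = 1.253
NF = 10 log₁₀(1.253) = 0.98 dB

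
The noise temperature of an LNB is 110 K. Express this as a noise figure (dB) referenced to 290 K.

1.40 dB

F = 1 + T_e/T₀ = 1 + 110/290 = 1.37931
NF = 10 log₁₀(1.37931) = 1.40 dB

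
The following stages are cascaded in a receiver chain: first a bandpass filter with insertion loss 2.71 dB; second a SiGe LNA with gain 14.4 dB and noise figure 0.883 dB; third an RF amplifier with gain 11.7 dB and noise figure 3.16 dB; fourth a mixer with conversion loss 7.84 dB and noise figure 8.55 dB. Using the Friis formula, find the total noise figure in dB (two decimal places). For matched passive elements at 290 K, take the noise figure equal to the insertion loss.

Convert to linear (a loss of L dB is a gain of −L dB): F_i = 10^(NF_i/10), G_i = 10^(G_i,dB/10)
  Stage 1: F_1 = 10^(2.71/10) = 1.866, G_1 = 10^(−2.71/10) = 0.5358
  Stage 2: F_2 = 10^(0.883/10) = 1.225, G_2 = 10^(14.4/10) = 27.54
  Stage 3: F_3 = 10^(3.16/10) = 2.070, G_3 = 10^(11.7/10) = 14.79
  Stage 4: F_4 = 10^(8.55/10) = 7.161, G_4 = 10^(−7.84/10) = 0.1644
Friis cascade:
  F = 1.866 + (1.225 − 1)/0.5358 + (2.070 − 1)/14.76 + (7.161 − 1)/218.3 = 2.388
NF = 10 log₁₀(2.388) = 3.78 dB

3.78 dB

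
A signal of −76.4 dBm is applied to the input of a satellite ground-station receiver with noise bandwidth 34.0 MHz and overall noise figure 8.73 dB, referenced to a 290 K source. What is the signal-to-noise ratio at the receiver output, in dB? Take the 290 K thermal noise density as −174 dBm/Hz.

Noise floor: N = −174 + 10 log₁₀(B) + NF
10 log₁₀(3.40×10⁷) = 75.31 dB
N = −174 + 75.31 + 8.73 = −89.96 dBm
SNR = P_sig − N = −76.4 − (−89.96) = 13.56 dB → 13.6 dB

13.6 dB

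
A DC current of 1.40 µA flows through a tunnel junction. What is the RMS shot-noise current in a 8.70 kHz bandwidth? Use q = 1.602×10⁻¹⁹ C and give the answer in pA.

I_n = √(2qI·B)
2qI·B = 2 × 1.602×10⁻¹⁹ × 1.40×10⁻⁶ × 8.70×10³ = 3.90×10⁻²¹ A²
I_n = √(3.90×10⁻²¹) = 6.25×10⁻¹¹ A = 62.5 pA

62.5 pA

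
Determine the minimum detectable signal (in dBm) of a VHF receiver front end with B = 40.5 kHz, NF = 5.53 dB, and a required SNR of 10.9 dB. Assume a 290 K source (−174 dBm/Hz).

−111.5 dBm

Sensitivity = −174 + 10 log₁₀(B) + NF + SNR_min
= −174 + 46.07 + 5.53 + 10.9
= −111.50 dBm → −111.5 dBm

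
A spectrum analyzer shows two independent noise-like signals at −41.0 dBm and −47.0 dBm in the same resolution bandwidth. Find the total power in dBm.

−40.0 dBm

Convert to linear, add, convert back:
P₁ = 7.94×10⁻⁸ W, P₂ = 2.00×10⁻⁸ W
P_tot = 9.94×10⁻⁸ W → 10 log₁₀(P_tot / 10⁻³) = −40.0 dBm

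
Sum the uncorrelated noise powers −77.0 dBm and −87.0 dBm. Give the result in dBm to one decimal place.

Convert to linear, add, convert back:
P₁ = 2.00×10⁻¹¹ W, P₂ = 2.00×10⁻¹² W
P_tot = 2.19×10⁻¹¹ W → 10 log₁₀(P_tot / 10⁻³) = −76.6 dBm

−76.6 dBm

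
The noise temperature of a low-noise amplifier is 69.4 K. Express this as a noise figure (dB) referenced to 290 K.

0.932 dB

F = 1 + T_e/T₀ = 1 + 69.4/290 = 1.23931
NF = 10 log₁₀(1.23931) = 0.932 dB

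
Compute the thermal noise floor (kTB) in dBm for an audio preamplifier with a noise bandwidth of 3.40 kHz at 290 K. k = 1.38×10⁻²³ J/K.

P_n = kTB = 1.38×10⁻²³ × 290 × 3.40×10³ = 1.36×10⁻¹⁷ W
In dBm: 10 log₁₀(1.36×10⁻¹⁷ / 10⁻³) = −138.7 dBm

−138.7 dBm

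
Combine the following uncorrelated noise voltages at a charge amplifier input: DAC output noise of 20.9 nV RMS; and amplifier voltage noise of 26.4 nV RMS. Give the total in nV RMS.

33.7 nV

Uncorrelated sources add in power (mean-square): V_tot = √(ΣV_i²)
V_tot = √[(2.09×10⁻⁸)² + (2.64×10⁻⁸)²] = 3.37×10⁻⁸ V = 33.7 nV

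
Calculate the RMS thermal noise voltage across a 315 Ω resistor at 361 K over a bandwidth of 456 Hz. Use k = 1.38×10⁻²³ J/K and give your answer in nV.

53.5 nV

V_n = √(4kTRB)
4kTRB = 4 × 1.38×10⁻²³ × 361 × 3.15×10² × 4.56×10² = 2.86×10⁻¹⁵ V²
V_n = √(2.86×10⁻¹⁵) = 5.35×10⁻⁸ V = 53.5 nV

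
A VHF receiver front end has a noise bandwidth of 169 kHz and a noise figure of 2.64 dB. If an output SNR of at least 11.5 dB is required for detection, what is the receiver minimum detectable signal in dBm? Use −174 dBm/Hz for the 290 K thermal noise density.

−107.6 dBm

Sensitivity = −174 + 10 log₁₀(B) + NF + SNR_min
= −174 + 52.28 + 2.64 + 11.5
= −107.58 dBm → −107.6 dBm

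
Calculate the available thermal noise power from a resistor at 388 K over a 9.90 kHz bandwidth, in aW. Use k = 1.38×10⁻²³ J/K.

P_n = kTB = 1.38×10⁻²³ × 388 × 9.90×10³ = 5.30×10⁻¹⁷ W = 53.0 aW

53.0 aW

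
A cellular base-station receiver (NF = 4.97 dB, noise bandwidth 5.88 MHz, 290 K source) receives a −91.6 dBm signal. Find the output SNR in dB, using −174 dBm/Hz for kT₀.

9.7 dB

Noise floor: N = −174 + 10 log₁₀(B) + NF
10 log₁₀(5.88×10⁶) = 67.69 dB
N = −174 + 67.69 + 4.97 = −101.34 dBm
SNR = P_sig − N = −91.6 − (−101.34) = 9.74 dB → 9.7 dB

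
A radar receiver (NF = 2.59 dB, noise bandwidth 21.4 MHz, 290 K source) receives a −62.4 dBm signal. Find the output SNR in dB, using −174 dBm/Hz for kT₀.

35.7 dB

Noise floor: N = −174 + 10 log₁₀(B) + NF
10 log₁₀(2.14×10⁷) = 73.3 dB
N = −174 + 73.3 + 2.59 = −98.11 dBm
SNR = P_sig − N = −62.4 − (−98.11) = 35.71 dB → 35.7 dB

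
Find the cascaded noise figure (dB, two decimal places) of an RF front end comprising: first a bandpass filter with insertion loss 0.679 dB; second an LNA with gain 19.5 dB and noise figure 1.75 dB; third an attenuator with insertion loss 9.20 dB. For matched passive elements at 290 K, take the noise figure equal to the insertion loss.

Convert to linear (a loss of L dB is a gain of −L dB): F_i = 10^(NF_i/10), G_i = 10^(G_i,dB/10)
  Stage 1: F_1 = 10^(0.679/10) = 1.169, G_1 = 10^(−0.679/10) = 0.8553
  Stage 2: F_2 = 10^(1.75/10) = 1.496, G_2 = 10^(19.5/10) = 89.13
  Stage 3: F_3 = 10^(9.20/10) = 8.318, G_3 = 10^(−9.20/10) = 0.1202
Friis cascade:
  F = 1.169 + (1.496 − 1)/0.8553 + (8.318 − 1)/76.23 = 1.845
NF = 10 log₁₀(1.845) = 2.66 dB

2.66 dB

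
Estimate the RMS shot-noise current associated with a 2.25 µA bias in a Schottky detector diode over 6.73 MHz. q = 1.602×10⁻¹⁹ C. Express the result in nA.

2.20 nA

I_n = √(2qI·B)
2qI·B = 2 × 1.602×10⁻¹⁹ × 2.25×10⁻⁶ × 6.73×10⁶ = 4.85×10⁻¹⁸ A²
I_n = √(4.85×10⁻¹⁸) = 2.20×10⁻⁹ A = 2.20 nA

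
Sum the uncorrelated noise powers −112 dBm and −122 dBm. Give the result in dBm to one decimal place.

−111.6 dBm

Convert to linear, add, convert back:
P₁ = 6.31×10⁻¹⁵ W, P₂ = 6.31×10⁻¹⁶ W
P_tot = 6.94×10⁻¹⁵ W → 10 log₁₀(P_tot / 10⁻³) = −111.6 dBm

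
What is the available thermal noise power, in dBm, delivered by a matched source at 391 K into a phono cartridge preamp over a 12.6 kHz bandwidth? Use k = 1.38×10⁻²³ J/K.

P_n = kTB = 1.38×10⁻²³ × 391 × 1.26×10⁴ = 6.80×10⁻¹⁷ W
In dBm: 10 log₁₀(6.80×10⁻¹⁷ / 10⁻³) = −131.7 dBm

−131.7 dBm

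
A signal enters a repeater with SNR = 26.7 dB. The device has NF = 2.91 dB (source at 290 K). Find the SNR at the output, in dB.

By definition F = SNR_in/SNR_out, so in dB: SNR_out = SNR_in − NF
SNR_out = 26.7 − 2.91 = 23.79 dB

23.79 dB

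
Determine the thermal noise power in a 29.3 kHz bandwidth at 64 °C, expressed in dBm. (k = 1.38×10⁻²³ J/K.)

T = 64 °C + 273.15 = 337.15 K
P_n = kTB = 1.38×10⁻²³ × 337.15 × 2.93×10⁴ = 1.36×10⁻¹⁶ W
In dBm: 10 log₁₀(1.36×10⁻¹⁶ / 10⁻³) = −128.7 dBm

−128.7 dBm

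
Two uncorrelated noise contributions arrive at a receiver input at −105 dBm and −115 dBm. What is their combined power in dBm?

Convert to linear, add, convert back:
P₁ = 3.16×10⁻¹⁴ W, P₂ = 3.16×10⁻¹⁵ W
P_tot = 3.48×10⁻¹⁴ W → 10 log₁₀(P_tot / 10⁻³) = −104.6 dBm

−104.6 dBm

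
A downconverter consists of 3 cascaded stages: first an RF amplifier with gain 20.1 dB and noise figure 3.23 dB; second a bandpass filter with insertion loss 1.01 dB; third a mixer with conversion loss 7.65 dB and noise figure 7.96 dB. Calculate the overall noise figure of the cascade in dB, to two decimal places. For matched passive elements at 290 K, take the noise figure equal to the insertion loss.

3.37 dB

Convert to linear (a loss of L dB is a gain of −L dB): F_i = 10^(NF_i/10), G_i = 10^(G_i,dB/10)
  Stage 1: F_1 = 10^(3.23/10) = 2.104, G_1 = 10^(20.1/10) = 102.3
  Stage 2: F_2 = 10^(1.01/10) = 1.262, G_2 = 10^(−1.01/10) = 0.7925
  Stage 3: F_3 = 10^(7.96/10) = 6.252, G_3 = 10^(−7.65/10) = 0.1718
Friis cascade:
  F = 2.104 + (1.262 − 1)/102.3 + (6.252 − 1)/81.10 = 2.171
NF = 10 log₁₀(2.171) = 3.37 dB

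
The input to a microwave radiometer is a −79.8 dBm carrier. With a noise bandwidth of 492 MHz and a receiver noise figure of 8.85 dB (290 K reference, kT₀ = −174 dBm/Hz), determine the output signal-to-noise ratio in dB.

−1.6 dB

Noise floor: N = −174 + 10 log₁₀(B) + NF
10 log₁₀(4.92×10⁸) = 86.92 dB
N = −174 + 86.92 + 8.85 = −78.23 dBm
SNR = P_sig − N = −79.8 − (−78.23) = −1.57 dB → −1.6 dB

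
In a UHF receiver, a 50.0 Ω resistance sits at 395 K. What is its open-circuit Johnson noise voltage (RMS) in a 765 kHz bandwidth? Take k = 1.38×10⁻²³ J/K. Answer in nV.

V_n = √(4kTRB)
4kTRB = 4 × 1.38×10⁻²³ × 395 × 5.00×10¹ × 7.65×10⁵ = 8.34×10⁻¹³ V²
V_n = √(8.34×10⁻¹³) = 9.13×10⁻⁷ V = 913 nV

913 nV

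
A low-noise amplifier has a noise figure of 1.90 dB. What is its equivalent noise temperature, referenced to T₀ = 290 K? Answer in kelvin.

F = 10^(1.90/10) = 1.54882
T_e = (F − 1)·T₀ = (1.54882 − 1) × 290 = 159 K

159 K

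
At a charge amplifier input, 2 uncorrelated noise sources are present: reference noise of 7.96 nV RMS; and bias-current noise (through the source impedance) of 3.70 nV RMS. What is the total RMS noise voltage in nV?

Uncorrelated sources add in power (mean-square): V_tot = √(ΣV_i²)
V_tot = √[(7.96×10⁻⁹)² + (3.70×10⁻⁹)²] = 8.78×10⁻⁹ V = 8.78 nV

8.78 nV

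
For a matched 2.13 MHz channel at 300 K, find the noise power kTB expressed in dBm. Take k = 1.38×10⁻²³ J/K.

−110.5 dBm

P_n = kTB = 1.38×10⁻²³ × 300 × 2.13×10⁶ = 8.82×10⁻¹⁵ W
In dBm: 10 log₁₀(8.82×10⁻¹⁵ / 10⁻³) = −110.5 dBm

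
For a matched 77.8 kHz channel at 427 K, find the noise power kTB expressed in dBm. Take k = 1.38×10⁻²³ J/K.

−123.4 dBm

P_n = kTB = 1.38×10⁻²³ × 427 × 7.78×10⁴ = 4.58×10⁻¹⁶ W
In dBm: 10 log₁₀(4.58×10⁻¹⁶ / 10⁻³) = −123.4 dBm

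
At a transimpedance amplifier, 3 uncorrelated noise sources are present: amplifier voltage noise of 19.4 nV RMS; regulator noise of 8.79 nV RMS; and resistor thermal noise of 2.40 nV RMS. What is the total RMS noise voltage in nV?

21.4 nV

Uncorrelated sources add in power (mean-square): V_tot = √(ΣV_i²)
V_tot = √[(1.94×10⁻⁸)² + (8.79×10⁻⁹)² + (2.40×10⁻⁹)²] = 2.14×10⁻⁸ V = 21.4 nV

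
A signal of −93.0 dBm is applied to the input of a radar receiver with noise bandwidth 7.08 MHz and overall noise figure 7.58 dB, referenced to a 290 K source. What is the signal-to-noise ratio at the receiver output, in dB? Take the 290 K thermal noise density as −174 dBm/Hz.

Noise floor: N = −174 + 10 log₁₀(B) + NF
10 log₁₀(7.08×10⁶) = 68.5 dB
N = −174 + 68.5 + 7.58 = −97.92 dBm
SNR = P_sig − N = −93.0 − (−97.92) = 4.92 dB → 4.9 dB

4.9 dB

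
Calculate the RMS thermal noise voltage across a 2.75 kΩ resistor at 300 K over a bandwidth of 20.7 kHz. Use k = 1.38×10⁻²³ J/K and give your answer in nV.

V_n = √(4kTRB)
4kTRB = 4 × 1.38×10⁻²³ × 300 × 2.75×10³ × 2.07×10⁴ = 9.43×10⁻¹³ V²
V_n = √(9.43×10⁻¹³) = 9.71×10⁻⁷ V = 971 nV

971 nV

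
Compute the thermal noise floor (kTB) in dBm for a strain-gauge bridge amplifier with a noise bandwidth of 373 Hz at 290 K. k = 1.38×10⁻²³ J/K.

P_n = kTB = 1.38×10⁻²³ × 290 × 3.73×10² = 1.49×10⁻¹⁸ W
In dBm: 10 log₁₀(1.49×10⁻¹⁸ / 10⁻³) = −148.3 dBm

−148.3 dBm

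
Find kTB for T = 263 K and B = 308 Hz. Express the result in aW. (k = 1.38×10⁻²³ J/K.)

P_n = kTB = 1.38×10⁻²³ × 263 × 3.08×10² = 1.12×10⁻¹⁸ W = 1.12 aW

1.12 aW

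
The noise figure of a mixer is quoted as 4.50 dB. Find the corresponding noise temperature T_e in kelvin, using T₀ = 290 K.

F = 10^(4.50/10) = 2.81838
T_e = (F − 1)·T₀ = (2.81838 − 1) × 290 = 527 K

527 K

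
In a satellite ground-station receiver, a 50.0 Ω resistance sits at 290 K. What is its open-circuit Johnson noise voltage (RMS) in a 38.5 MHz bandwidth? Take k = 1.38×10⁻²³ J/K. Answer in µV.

5.55 µV

V_n = √(4kTRB)
4kTRB = 4 × 1.38×10⁻²³ × 290 × 5.00×10¹ × 3.85×10⁷ = 3.08×10⁻¹¹ V²
V_n = √(3.08×10⁻¹¹) = 5.55×10⁻⁶ V = 5.55 µV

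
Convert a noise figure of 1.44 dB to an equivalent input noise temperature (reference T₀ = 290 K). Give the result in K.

114 K

F = 10^(1.44/10) = 1.39316
T_e = (F − 1)·T₀ = (1.39316 − 1) × 290 = 114 K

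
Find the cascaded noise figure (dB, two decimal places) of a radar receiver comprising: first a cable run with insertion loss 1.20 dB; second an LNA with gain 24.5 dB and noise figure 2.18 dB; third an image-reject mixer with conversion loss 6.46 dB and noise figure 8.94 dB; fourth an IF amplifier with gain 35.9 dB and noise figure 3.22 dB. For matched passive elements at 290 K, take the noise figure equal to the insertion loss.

3.49 dB

Convert to linear (a loss of L dB is a gain of −L dB): F_i = 10^(NF_i/10), G_i = 10^(G_i,dB/10)
  Stage 1: F_1 = 10^(1.20/10) = 1.318, G_1 = 10^(−1.20/10) = 0.7586
  Stage 2: F_2 = 10^(2.18/10) = 1.652, G_2 = 10^(24.5/10) = 281.8
  Stage 3: F_3 = 10^(8.94/10) = 7.834, G_3 = 10^(−6.46/10) = 0.2259
  Stage 4: F_4 = 10^(3.22/10) = 2.099, G_4 = 10^(35.9/10) = 3890
Friis cascade:
  F = 1.318 + (1.652 − 1)/0.7586 + (7.834 − 1)/213.8 + (2.099 − 1)/48.31 = 2.232
NF = 10 log₁₀(2.232) = 3.49 dB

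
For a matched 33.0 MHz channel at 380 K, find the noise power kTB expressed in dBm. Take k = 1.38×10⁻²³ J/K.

−97.6 dBm

P_n = kTB = 1.38×10⁻²³ × 380 × 3.30×10⁷ = 1.73×10⁻¹³ W
In dBm: 10 log₁₀(1.73×10⁻¹³ / 10⁻³) = −97.6 dBm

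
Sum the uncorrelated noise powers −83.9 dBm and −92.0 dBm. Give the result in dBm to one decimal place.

−83.3 dBm

Convert to linear, add, convert back:
P₁ = 4.07×10⁻¹² W, P₂ = 6.31×10⁻¹³ W
P_tot = 4.70×10⁻¹² W → 10 log₁₀(P_tot / 10⁻³) = −83.3 dBm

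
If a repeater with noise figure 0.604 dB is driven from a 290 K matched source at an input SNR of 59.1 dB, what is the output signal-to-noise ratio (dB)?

By definition F = SNR_in/SNR_out, so in dB: SNR_out = SNR_in − NF
SNR_out = 59.1 − 0.604 = 58.496 dB

58.496 dB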